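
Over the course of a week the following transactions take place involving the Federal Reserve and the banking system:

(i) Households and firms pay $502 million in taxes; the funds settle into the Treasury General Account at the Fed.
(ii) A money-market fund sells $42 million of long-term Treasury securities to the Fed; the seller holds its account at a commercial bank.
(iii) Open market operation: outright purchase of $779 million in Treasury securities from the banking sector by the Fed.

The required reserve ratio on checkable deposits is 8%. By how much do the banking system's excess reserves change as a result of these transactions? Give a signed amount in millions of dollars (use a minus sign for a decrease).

+$355.8 million

Government account inflow $502 million: reserves −$502M, deposits −$502M.
Asset purchase (from non-banks) $42 million: reserves +$42M, deposits +$42M.
OMO purchase (from banks) $779 million: reserves +$779M, deposits 0.
Totals: Δreserves = +$319M, Δdeposits = −$460M.
Δrequired reserves = 8% × −$460M = −$36.8M.
Δexcess reserves = Δreserves − Δrequired = +$319M − (−$36.8M) = +$355.8 million.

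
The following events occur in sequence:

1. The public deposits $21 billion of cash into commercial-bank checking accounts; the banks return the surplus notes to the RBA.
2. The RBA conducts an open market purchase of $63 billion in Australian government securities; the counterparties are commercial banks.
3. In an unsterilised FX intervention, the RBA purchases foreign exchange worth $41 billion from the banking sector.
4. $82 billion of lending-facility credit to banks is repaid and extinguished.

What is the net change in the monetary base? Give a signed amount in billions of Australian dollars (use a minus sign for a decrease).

Currency deposit $21 billion: just a shift between currency and reserves — both are base money → 0.
OMO purchase (from banks) $63 billion: RBA balance sheet expands → +$63B.
FX purchase $41 billion: RBA balance sheet expands → +$41B.
Discount-window repayment $82 billion: RBA balance sheet contracts → −$82B.
Net: 0 + 63 + 41 − 82 = +$22 billion.

+$22 billion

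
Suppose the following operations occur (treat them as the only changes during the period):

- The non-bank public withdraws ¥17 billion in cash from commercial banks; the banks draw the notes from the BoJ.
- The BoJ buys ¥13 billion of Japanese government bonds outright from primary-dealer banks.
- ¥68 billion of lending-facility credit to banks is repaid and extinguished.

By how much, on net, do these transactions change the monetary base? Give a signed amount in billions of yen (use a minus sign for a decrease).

-¥55 billion

Currency withdrawal ¥17 billion: just a shift between currency and reserves — both are base money → 0.
OMO purchase (from banks) ¥13 billion: BoJ balance sheet expands → +¥13B.
Discount-window repayment ¥68 billion: BoJ balance sheet contracts → −¥68B.
Net: 0 + 13 − 68 = -¥55 billion.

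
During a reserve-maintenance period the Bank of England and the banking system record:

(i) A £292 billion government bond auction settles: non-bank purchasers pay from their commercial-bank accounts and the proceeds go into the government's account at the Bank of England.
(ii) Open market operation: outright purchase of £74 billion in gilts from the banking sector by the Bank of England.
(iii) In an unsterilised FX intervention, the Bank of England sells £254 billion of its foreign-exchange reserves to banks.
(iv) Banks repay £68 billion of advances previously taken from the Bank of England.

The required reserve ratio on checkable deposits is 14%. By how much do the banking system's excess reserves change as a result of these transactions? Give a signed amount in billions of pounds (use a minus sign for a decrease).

-£499.12 billion

Government account inflow £292 billion: reserves −£292B, deposits −£292B.
OMO purchase (from banks) £74 billion: reserves +£74B, deposits 0.
FX sale £254 billion: reserves −£254B, deposits 0.
Discount-window repayment £68 billion: reserves −£68B, deposits 0.
Totals: Δreserves = −£540B, Δdeposits = −£292B.
Δrequired reserves = 14% × −£292B = −£40.88B.
Δexcess reserves = Δreserves − Δrequired = −£540B − (−£40.88B) = -£499.12 billion.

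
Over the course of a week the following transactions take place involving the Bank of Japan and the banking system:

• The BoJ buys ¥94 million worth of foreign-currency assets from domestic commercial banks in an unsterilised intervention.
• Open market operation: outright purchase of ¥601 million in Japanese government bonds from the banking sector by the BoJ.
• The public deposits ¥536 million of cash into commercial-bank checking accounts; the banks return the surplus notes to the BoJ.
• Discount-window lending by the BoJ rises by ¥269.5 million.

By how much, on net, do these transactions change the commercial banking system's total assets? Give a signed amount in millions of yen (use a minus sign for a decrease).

+¥805.5 million

BoJ balance sheet:
  Assets:      Securities +¥601M, Loans to banks +¥269.5M, Foreign assets +¥94M
  Liabilities: Bank reserves +¥1500.5M, Currency in circulation −¥536M
Commercial banking system:
  Assets:      Reserves at CB +¥1500.5M, Securities −¥601M, Foreign assets −¥94M
  Liabilities: Checkable deposits +¥536M, Borrowings from CB +¥269.5M
Change in total bank assets = +¥805.5 million.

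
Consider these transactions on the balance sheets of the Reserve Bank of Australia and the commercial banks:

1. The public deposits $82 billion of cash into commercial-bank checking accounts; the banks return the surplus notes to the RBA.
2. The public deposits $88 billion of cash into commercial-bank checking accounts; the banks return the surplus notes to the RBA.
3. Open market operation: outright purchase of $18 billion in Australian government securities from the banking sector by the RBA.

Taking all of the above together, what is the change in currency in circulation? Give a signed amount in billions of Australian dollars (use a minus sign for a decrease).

Currency deposit $82 billion: notes return to the central bank → −$82B.
Currency deposit $88 billion: notes return to the central bank → −$88B.
OMO purchase (from banks) $18 billion: no currency enters or leaves circulation → 0.
Net: −82 − 88 + 0 = -$170 billion.

-$170 billion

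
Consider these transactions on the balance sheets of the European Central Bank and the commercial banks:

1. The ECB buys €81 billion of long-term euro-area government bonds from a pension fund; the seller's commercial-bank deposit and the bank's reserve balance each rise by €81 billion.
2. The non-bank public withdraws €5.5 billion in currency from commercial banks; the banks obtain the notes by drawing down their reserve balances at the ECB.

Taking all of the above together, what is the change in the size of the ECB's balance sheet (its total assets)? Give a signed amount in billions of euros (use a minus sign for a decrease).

Asset purchase (from non-banks) €81 billion: an ECB asset is acquired → +€81B.
Currency withdrawal €5.5 billion: only the composition of liabilities changes → 0.
Net: 81 + 0 = +€81 billion.

+€81 billion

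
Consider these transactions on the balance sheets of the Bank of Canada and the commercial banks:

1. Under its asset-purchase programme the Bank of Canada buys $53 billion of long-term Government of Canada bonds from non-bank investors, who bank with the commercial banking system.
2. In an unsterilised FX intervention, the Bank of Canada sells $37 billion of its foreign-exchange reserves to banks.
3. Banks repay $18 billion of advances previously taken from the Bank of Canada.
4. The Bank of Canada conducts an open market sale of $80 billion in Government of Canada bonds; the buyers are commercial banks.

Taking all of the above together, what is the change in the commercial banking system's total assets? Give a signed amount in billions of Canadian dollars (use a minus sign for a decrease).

+$35 billion

Asset purchase (from non-banks) $53 billion: bank balance sheets expand → +$53B.
FX sale $37 billion: just an asset swap on bank balance sheets → 0.
Discount-window repayment $18 billion: bank balance sheets shrink → −$18B.
OMO sale (to banks) $80 billion: just an asset swap on bank balance sheets → 0.
Net: 53 + 0 − 18 + 0 = +$35 billion.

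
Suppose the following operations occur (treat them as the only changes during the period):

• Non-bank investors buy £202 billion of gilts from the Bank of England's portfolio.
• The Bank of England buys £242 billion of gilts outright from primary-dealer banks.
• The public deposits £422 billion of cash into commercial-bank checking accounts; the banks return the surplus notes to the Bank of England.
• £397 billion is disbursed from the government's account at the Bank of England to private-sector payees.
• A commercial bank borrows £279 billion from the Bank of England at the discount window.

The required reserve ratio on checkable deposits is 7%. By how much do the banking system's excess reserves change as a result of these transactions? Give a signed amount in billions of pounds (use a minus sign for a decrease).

+£1094.81 billion

Asset sale (to non-banks) £202 billion: reserves −£202B, deposits −£202B.
OMO purchase (from banks) £242 billion: reserves +£242B, deposits 0.
Currency deposit £422 billion: reserves +£422B, deposits +£422B.
Government spending £397 billion: reserves +£397B, deposits +£397B.
Discount-window loan £279 billion: reserves +£279B, deposits 0.
Totals: Δreserves = +£1138B, Δdeposits = +£617B.
Δrequired reserves = 7% × +£617B = +£43.19B.
Δexcess reserves = Δreserves − Δrequired = +£1138B − (+£43.19B) = +£1094.81 billion.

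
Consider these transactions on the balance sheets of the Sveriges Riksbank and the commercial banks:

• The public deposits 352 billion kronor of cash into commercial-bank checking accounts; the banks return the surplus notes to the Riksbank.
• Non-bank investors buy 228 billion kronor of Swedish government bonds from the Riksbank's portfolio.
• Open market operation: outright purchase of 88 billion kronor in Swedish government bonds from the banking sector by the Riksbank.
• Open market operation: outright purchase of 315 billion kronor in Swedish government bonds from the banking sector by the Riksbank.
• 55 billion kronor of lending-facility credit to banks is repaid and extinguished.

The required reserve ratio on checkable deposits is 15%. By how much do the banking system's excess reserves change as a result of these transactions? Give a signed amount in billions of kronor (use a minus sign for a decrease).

+453.4 billion

Currency deposit 352 billion kronor: reserves +352B, deposits +352B.
Asset sale (to non-banks) 228 billion kronor: reserves −228B, deposits −228B.
OMO purchase (from banks) 88 billion kronor: reserves +88B, deposits 0.
OMO purchase (from banks) 315 billion kronor: reserves +315B, deposits 0.
Discount-window repayment 55 billion kronor: reserves −55B, deposits 0.
Totals: Δreserves = +472B, Δdeposits = +124B.
Δrequired reserves = 15% × +124B = +18.6B.
Δexcess reserves = Δreserves − Δrequired = +472B − (+18.6B) = +453.4 billion.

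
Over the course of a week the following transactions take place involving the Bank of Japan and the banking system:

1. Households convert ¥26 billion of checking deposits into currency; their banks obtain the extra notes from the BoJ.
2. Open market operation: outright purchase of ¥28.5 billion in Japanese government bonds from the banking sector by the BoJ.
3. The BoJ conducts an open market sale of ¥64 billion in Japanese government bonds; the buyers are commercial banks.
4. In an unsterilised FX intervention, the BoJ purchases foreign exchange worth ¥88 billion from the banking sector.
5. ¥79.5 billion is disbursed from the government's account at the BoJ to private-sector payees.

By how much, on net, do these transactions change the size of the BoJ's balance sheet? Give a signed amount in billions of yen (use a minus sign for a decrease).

Currency withdrawal ¥26 billion: only the composition of liabilities changes → 0.
OMO purchase (from banks) ¥28.5 billion: a BoJ asset is acquired → +¥28.5B.
OMO sale (to banks) ¥64 billion: a BoJ asset is shed → −¥64B.
FX purchase ¥88 billion: a BoJ asset is acquired → +¥88B.
Government spending ¥79.5 billion: only the composition of liabilities changes → 0.
Net: 0 + 28.5 − 64 + 88 + 0 = +¥52.5 billion.

+¥52.5 billion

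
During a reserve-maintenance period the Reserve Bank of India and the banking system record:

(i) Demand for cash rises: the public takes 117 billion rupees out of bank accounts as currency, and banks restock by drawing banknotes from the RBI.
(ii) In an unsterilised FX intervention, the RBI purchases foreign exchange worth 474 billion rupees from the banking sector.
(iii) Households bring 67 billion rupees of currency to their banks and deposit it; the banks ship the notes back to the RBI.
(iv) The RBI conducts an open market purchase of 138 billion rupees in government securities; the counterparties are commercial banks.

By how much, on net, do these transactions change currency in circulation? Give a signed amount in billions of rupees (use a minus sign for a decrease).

Currency withdrawal 117 billion rupees: notes leave the central bank → +117B.
FX purchase 474 billion rupees: no currency enters or leaves circulation → 0.
Currency deposit 67 billion rupees: notes return to the central bank → −67B.
OMO purchase (from banks) 138 billion rupees: no currency enters or leaves circulation → 0.
Net: 117 + 0 − 67 + 0 = +50 billion.

+50 billion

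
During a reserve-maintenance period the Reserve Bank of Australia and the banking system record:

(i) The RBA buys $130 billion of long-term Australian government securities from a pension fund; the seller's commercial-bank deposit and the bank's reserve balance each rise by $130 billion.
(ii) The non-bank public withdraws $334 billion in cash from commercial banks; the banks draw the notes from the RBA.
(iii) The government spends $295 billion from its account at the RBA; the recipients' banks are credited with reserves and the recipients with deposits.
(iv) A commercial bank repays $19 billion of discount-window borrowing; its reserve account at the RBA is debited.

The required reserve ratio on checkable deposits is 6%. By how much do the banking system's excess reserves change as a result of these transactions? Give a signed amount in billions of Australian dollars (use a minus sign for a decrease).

+$66.54 billion

Asset purchase (from non-banks) $130 billion: reserves +$130B, deposits +$130B.
Currency withdrawal $334 billion: reserves −$334B, deposits −$334B.
Government spending $295 billion: reserves +$295B, deposits +$295B.
Discount-window repayment $19 billion: reserves −$19B, deposits 0.
Totals: Δreserves = +$72B, Δdeposits = +$91B.
Δrequired reserves = 6% × +$91B = +$5.46B.
Δexcess reserves = Δreserves − Δrequired = +$72B − (+$5.46B) = +$66.54 billion.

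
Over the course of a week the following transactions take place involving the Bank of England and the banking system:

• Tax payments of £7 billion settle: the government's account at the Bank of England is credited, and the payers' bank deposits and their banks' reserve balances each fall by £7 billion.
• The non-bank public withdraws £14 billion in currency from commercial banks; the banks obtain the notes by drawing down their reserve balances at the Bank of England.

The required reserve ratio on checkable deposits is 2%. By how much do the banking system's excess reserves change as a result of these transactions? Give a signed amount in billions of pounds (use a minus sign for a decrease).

-£20.58 billion

Government account inflow £7 billion: reserves −£7B, deposits −£7B.
Currency withdrawal £14 billion: reserves −£14B, deposits −£14B.
Totals: Δreserves = −£21B, Δdeposits = −£21B.
Δrequired reserves = 2% × −£21B = −£0.42B.
Δexcess reserves = Δreserves − Δrequired = −£21B − (−£0.42B) = -£20.58 billion.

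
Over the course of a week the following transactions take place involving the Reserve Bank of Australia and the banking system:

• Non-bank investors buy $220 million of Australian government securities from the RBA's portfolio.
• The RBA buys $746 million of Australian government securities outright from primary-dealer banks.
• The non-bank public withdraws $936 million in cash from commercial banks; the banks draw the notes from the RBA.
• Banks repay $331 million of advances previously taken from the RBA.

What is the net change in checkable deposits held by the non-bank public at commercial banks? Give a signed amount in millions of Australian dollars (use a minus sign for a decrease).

RBA balance sheet:
  Assets:      Securities +$526M, Loans to banks −$331M
  Liabilities: Bank reserves −$741M, Currency in circulation +$936M
Commercial banking system:
  Assets:      Reserves at CB −$741M, Securities −$746M
  Liabilities: Checkable deposits −$1156M, Borrowings from CB −$331M
So the change in checkable deposits held by the non-bank public at commercial banks is -$1156 million.

-$1156 million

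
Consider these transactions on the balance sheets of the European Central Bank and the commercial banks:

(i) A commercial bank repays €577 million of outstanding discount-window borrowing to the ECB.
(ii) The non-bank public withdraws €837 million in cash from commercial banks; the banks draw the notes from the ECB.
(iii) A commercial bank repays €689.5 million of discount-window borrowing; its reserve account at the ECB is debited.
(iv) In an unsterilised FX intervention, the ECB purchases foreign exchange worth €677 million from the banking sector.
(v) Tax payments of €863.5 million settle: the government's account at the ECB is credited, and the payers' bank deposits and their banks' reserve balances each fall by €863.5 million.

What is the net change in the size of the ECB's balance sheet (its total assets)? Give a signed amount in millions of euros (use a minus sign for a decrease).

ECB balance sheet:
  Assets:      Loans to banks −€1266.5M, Foreign assets +€677M
  Liabilities: Bank reserves −€2290M, Currency in circulation +€837M, Government deposits +€863.5M
Commercial banking system:
  Assets:      Reserves at CB −€2290M, Foreign assets −€677M
  Liabilities: Checkable deposits −€1700.5M, Borrowings from CB −€1266.5M
Change in total ECB assets = -€589.5 million.

-€589.5 million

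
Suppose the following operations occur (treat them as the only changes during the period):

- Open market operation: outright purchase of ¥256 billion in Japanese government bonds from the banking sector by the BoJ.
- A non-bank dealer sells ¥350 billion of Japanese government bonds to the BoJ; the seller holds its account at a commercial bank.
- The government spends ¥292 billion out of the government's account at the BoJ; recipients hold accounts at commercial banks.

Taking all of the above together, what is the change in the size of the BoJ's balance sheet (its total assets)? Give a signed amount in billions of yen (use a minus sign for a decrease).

OMO purchase (from banks) ¥256 billion: a BoJ asset is acquired → +¥256B.
Asset purchase (from non-banks) ¥350 billion: a BoJ asset is acquired → +¥350B.
Government spending ¥292 billion: only the composition of liabilities changes → 0.
Net: 256 + 350 + 0 = +¥606 billion.

+¥606 billion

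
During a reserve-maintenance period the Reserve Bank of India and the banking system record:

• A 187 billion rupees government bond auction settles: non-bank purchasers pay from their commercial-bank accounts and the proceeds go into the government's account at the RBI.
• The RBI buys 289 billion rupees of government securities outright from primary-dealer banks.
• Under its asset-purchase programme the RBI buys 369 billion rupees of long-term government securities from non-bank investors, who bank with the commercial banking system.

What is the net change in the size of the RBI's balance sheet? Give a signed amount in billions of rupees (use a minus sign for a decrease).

Government account inflow 187 billion rupees: only the composition of liabilities changes → 0.
OMO purchase (from banks) 289 billion rupees: an RBI asset is acquired → +289B.
Asset purchase (from non-banks) 369 billion rupees: an RBI asset is acquired → +369B.
Net: 0 + 289 + 369 = +658 billion.

+658 billion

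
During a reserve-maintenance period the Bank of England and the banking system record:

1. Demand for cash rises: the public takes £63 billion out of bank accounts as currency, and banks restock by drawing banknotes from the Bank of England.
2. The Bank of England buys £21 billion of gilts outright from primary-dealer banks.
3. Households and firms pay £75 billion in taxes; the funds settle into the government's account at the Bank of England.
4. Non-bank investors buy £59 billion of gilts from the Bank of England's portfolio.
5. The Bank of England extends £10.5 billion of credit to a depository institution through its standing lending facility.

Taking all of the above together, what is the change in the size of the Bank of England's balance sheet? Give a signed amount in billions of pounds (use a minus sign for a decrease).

-£27.5 billion

Currency withdrawal £63 billion: only the composition of liabilities changes → 0.
OMO purchase (from banks) £21 billion: a Bank of England asset is acquired → +£21B.
Government account inflow £75 billion: only the composition of liabilities changes → 0.
Asset sale (to non-banks) £59 billion: a Bank of England asset is shed → −£59B.
Discount-window loan £10.5 billion: a Bank of England asset is acquired → +£10.5B.
Net: 0 + 21 + 0 − 59 + 10.5 = -£27.5 billion.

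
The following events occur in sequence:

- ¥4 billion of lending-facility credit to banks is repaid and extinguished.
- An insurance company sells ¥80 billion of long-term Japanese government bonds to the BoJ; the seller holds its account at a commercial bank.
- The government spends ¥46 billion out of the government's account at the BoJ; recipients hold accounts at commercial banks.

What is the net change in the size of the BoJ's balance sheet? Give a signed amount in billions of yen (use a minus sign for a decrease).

+¥76 billion

Discount-window repayment ¥4 billion: a BoJ asset is shed → −¥4B.
Asset purchase (from non-banks) ¥80 billion: a BoJ asset is acquired → +¥80B.
Government spending ¥46 billion: only the composition of liabilities changes → 0.
Net: −4 + 80 + 0 = +¥76 billion.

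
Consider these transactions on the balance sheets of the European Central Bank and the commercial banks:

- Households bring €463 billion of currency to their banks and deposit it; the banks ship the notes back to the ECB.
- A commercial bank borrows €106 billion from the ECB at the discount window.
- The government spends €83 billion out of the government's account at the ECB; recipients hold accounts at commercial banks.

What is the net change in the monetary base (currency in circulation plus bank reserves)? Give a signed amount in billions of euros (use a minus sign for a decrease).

+€189 billion

ECB balance sheet:
  Assets:      Loans to banks +€106B
  Liabilities: Bank reserves +€652B, Currency in circulation −€463B, Government deposits −€83B
Monetary base = currency + reserves: −€463B + (+€652B) = +€189 billion.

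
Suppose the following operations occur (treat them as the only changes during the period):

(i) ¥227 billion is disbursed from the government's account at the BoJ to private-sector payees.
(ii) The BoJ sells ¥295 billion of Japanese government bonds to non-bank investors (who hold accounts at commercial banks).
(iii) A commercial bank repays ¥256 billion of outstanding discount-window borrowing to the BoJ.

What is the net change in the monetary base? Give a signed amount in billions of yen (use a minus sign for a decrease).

-¥324 billion

BoJ balance sheet:
  Assets:      Securities −¥295B, Loans to banks −¥256B
  Liabilities: Bank reserves −¥324B, Government deposits −¥227B
Commercial banking system:
  Assets:      Reserves at CB −¥324B
  Liabilities: Checkable deposits −¥68B, Borrowings from CB −¥256B
Monetary base = currency + reserves: 0 + (−¥324B) = -¥324 billion.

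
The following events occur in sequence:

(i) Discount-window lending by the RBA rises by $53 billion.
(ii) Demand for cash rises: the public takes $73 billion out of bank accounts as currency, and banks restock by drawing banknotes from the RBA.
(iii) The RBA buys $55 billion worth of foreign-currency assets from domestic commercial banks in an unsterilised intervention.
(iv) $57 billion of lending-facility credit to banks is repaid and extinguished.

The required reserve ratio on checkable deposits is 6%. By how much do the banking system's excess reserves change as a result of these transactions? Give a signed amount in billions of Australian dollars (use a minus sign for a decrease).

Discount-window loan $53 billion: reserves +$53B, deposits 0.
Currency withdrawal $73 billion: reserves −$73B, deposits −$73B.
FX purchase $55 billion: reserves +$55B, deposits 0.
Discount-window repayment $57 billion: reserves −$57B, deposits 0.
Totals: Δreserves = −$22B, Δdeposits = −$73B.
Δrequired reserves = 6% × −$73B = −$4.38B.
Δexcess reserves = Δreserves − Δrequired = −$22B − (−$4.38B) = -$17.62 billion.

-$17.62 billion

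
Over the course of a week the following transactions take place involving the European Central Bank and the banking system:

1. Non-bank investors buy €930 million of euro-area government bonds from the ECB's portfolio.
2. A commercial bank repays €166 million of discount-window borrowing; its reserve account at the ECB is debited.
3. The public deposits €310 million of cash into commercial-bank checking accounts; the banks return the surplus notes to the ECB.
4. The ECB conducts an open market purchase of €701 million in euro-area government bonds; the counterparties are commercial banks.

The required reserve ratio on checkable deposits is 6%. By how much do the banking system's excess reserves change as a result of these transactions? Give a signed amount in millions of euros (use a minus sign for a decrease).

-€47.8 million

Asset sale (to non-banks) €930 million: reserves −€930M, deposits −€930M.
Discount-window repayment €166 million: reserves −€166M, deposits 0.
Currency deposit €310 million: reserves +€310M, deposits +€310M.
OMO purchase (from banks) €701 million: reserves +€701M, deposits 0.
Totals: Δreserves = −€85M, Δdeposits = −€620M.
Δrequired reserves = 6% × −€620M = −€37.2M.
Δexcess reserves = Δreserves − Δrequired = −€85M − (−€37.2M) = -€47.8 million.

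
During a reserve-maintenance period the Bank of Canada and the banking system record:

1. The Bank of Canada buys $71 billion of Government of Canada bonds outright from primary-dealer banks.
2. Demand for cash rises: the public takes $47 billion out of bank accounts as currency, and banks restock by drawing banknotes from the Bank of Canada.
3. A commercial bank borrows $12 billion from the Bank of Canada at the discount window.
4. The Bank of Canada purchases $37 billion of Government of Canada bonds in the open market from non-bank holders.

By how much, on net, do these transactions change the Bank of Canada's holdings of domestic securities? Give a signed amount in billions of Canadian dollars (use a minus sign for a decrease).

OMO purchase (from banks) $71 billion: securities added to the Bank of Canada's portfolio → +$71B.
Currency withdrawal $47 billion: the Bank of Canada's securities portfolio is untouched → 0.
Discount-window loan $12 billion: the Bank of Canada's securities portfolio is untouched → 0.
Asset purchase (from non-banks) $37 billion: securities added to the Bank of Canada's portfolio → +$37B.
Net: 71 + 0 + 0 + 37 = +$108 billion.

+$108 billion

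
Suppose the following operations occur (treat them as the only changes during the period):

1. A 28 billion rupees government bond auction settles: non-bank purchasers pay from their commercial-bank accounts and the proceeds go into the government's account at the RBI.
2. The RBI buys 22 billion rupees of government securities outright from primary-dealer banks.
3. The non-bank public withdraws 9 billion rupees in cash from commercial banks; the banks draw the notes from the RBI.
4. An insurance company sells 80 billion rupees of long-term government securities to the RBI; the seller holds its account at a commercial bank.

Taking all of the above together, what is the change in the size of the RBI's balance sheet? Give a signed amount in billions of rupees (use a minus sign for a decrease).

RBI balance sheet:
  Assets:      Securities +102B
  Liabilities: Bank reserves +65B, Currency in circulation +9B, Government deposits +28B
Commercial banking system:
  Assets:      Reserves at CB +65B, Securities −22B
  Liabilities: Checkable deposits +43B
Change in total RBI assets = +102 billion.

+102 billion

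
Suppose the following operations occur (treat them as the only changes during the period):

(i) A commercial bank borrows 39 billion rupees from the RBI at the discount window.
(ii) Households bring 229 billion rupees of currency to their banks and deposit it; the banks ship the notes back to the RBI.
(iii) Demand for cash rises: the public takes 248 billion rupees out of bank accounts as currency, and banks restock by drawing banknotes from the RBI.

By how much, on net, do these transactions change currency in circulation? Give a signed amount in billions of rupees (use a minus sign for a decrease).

+19 billion

Discount-window loan 39 billion rupees: no currency enters or leaves circulation → 0.
Currency deposit 229 billion rupees: notes return to the central bank → −229B.
Currency withdrawal 248 billion rupees: notes leave the central bank → +248B.
Net: 0 − 229 + 248 = +19 billion.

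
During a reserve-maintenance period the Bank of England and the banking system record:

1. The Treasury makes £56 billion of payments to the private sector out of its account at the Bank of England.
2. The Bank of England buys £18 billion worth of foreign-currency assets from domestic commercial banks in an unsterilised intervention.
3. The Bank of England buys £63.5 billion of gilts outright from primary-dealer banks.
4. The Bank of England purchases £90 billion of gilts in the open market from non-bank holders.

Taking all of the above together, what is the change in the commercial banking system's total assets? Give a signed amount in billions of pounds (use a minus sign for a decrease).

+£146 billion

Government spending £56 billion: bank balance sheets expand → +£56B.
FX purchase £18 billion: just an asset swap on bank balance sheets → 0.
OMO purchase (from banks) £63.5 billion: just an asset swap on bank balance sheets → 0.
Asset purchase (from non-banks) £90 billion: bank balance sheets expand → +£90B.
Net: 56 + 0 + 0 + 90 = +£146 billion.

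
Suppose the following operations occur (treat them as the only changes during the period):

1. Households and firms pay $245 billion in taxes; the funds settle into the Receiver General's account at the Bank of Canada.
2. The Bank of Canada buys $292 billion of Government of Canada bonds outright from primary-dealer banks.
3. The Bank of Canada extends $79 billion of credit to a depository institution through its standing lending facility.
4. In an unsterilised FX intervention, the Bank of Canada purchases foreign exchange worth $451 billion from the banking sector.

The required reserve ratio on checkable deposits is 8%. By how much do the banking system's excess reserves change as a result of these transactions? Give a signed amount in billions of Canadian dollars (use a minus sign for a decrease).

+$596.6 billion

Government account inflow $245 billion: reserves −$245B, deposits −$245B.
OMO purchase (from banks) $292 billion: reserves +$292B, deposits 0.
Discount-window loan $79 billion: reserves +$79B, deposits 0.
FX purchase $451 billion: reserves +$451B, deposits 0.
Totals: Δreserves = +$577B, Δdeposits = −$245B.
Δrequired reserves = 8% × −$245B = −$19.6B.
Δexcess reserves = Δreserves − Δrequired = +$577B − (−$19.6B) = +$596.6 billion.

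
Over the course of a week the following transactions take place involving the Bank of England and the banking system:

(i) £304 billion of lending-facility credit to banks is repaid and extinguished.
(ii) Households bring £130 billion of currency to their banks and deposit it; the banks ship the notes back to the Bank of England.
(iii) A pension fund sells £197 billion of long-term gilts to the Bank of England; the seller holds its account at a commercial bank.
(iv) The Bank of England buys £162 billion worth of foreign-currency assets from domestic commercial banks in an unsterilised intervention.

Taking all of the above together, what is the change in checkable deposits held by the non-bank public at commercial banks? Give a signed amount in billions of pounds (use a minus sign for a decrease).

+£327 billion

Discount-window repayment £304 billion: the counterparty is a bank, so public deposits are unchanged → 0.
Currency deposit £130 billion: non-bank counterparties' bank balances rise → +£130B.
Asset purchase (from non-banks) £197 billion: non-bank counterparties' bank balances rise → +£197B.
FX purchase £162 billion: the counterparty is a bank, so public deposits are unchanged → 0.
Net: 0 + 130 + 197 + 0 = +£327 billion.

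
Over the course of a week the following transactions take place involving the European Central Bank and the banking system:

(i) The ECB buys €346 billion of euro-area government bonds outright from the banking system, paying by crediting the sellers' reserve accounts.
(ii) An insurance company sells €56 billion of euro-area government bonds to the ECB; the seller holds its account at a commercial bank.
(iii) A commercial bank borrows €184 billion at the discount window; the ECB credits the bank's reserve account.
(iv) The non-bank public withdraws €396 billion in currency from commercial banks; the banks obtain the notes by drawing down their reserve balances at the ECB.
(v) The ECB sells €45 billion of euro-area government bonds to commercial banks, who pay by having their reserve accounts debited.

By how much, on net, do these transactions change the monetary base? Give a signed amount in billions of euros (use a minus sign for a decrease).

+€541 billion

ECB balance sheet:
  Assets:      Securities +€357B, Loans to banks +€184B
  Liabilities: Bank reserves +€145B, Currency in circulation +€396B
Commercial banking system:
  Assets:      Reserves at CB +€145B, Securities −€301B
  Liabilities: Checkable deposits −€340B, Borrowings from CB +€184B
Monetary base = currency + reserves: +€396B + (+€145B) = +€541 billion.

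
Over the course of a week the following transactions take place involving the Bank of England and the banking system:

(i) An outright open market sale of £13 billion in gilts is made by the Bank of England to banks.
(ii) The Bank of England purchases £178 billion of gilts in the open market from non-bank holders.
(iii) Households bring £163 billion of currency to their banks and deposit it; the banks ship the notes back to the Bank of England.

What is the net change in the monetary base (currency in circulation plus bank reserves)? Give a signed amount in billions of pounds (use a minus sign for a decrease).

+£165 billion

OMO sale (to banks) £13 billion: Bank of England balance sheet contracts → −£13B.
Asset purchase (from non-banks) £178 billion: Bank of England balance sheet expands → +£178B.
Currency deposit £163 billion: just a shift between currency and reserves — both are base money → 0.
Net: −13 + 178 + 0 = +£165 billion.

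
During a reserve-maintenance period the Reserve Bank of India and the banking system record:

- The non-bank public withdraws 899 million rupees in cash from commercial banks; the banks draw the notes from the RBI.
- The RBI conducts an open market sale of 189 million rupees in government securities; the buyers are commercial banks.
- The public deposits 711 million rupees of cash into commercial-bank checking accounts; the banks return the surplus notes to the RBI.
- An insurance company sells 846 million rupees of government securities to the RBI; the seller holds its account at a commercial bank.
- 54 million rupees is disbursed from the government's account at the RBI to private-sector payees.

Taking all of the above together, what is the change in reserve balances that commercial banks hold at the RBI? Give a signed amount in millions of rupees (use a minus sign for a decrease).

+523 million

RBI balance sheet:
  Assets:      Securities +657M
  Liabilities: Bank reserves +523M, Currency in circulation +188M, Government deposits −54M
So the change in reserve balances that commercial banks hold at the RBI is +523 million.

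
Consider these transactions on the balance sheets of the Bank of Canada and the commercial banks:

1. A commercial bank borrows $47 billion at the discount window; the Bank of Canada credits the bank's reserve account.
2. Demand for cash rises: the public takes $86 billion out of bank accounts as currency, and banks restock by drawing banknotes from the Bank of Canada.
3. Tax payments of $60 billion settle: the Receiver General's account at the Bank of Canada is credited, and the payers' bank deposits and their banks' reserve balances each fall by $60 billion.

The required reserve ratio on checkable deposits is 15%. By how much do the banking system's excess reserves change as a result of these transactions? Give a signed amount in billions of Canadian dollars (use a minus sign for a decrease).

Discount-window loan $47 billion: reserves +$47B, deposits 0.
Currency withdrawal $86 billion: reserves −$86B, deposits −$86B.
Government account inflow $60 billion: reserves −$60B, deposits −$60B.
Totals: Δreserves = −$99B, Δdeposits = −$146B.
Δrequired reserves = 15% × −$146B = −$21.9B.
Δexcess reserves = Δreserves − Δrequired = −$99B − (−$21.9B) = -$77.1 billion.

-$77.1 billion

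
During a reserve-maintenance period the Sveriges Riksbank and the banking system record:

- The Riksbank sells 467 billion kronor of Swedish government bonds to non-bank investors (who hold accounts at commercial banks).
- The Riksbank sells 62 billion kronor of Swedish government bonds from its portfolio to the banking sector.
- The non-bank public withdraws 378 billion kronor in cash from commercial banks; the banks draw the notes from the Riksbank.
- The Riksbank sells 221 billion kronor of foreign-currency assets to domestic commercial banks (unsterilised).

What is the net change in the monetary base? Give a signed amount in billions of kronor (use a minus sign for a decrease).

Asset sale (to non-banks) 467 billion kronor: Riksbank balance sheet contracts → −467B.
OMO sale (to banks) 62 billion kronor: Riksbank balance sheet contracts → −62B.
Currency withdrawal 378 billion kronor: just a shift between currency and reserves — both are base money → 0.
FX sale 221 billion kronor: Riksbank balance sheet contracts → −221B.
Net: −467 − 62 + 0 − 221 = -750 billion.

-750 billion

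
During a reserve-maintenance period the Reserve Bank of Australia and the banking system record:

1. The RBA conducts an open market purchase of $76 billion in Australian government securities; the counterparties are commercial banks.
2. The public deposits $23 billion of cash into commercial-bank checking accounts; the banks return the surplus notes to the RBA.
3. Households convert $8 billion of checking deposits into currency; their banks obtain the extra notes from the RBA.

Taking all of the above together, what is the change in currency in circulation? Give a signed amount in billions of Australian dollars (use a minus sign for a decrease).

RBA balance sheet:
  Assets:      Securities +$76B
  Liabilities: Bank reserves +$91B, Currency in circulation −$15B
So the change in currency in circulation is -$15 billion.

-$15 billion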